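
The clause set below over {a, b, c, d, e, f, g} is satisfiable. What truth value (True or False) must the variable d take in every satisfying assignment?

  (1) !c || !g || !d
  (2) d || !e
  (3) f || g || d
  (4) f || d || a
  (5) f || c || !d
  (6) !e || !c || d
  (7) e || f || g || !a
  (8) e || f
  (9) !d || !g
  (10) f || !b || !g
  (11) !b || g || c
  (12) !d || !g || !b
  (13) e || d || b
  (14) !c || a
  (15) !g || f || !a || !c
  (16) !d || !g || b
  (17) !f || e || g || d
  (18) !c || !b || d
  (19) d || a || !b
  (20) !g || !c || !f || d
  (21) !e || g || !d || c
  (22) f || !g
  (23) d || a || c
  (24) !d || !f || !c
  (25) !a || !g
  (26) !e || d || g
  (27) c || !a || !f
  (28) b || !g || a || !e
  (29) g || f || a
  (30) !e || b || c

True

Suppose d = false.
The clause (!e) is unit, so e = false.
The clause (f) is unit, so f = true.
The clause (b) is unit, so b = true.
The clause (g) is unit, so g = true.
The clause (!c) is unit, so c = false.
The clause (a) is unit, so a = true.
Now (!a) is unsatisfied and unit — conflict.
So every satisfying assignment has d = True.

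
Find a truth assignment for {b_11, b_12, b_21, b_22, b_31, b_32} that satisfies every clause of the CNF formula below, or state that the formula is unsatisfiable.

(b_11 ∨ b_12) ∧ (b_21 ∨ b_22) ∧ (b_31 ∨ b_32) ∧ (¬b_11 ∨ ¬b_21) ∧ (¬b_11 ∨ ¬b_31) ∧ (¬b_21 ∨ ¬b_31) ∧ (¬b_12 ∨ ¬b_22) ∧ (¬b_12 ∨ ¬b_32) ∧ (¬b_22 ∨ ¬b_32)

UNSATISFIABLE

Case b_11 = True:
From the singleton clause (¬b_21), b_21 = False.
From the singleton clause (b_22), b_22 = True.
From the singleton clause (¬b_31), b_31 = False.
From the singleton clause (b_32), b_32 = True.
But (¬b_32) is also a unit clause — contradiction.
So b_11 must be the other value — set b_11 = False.
From the singleton clause (b_12), b_12 = True.
From the singleton clause (¬b_22), b_22 = False.
From the singleton clause (b_21), b_21 = True.
From the singleton clause (¬b_31), b_31 = False.
From the singleton clause (b_32), b_32 = True.
But (¬b_32) is also a unit clause — contradiction.
Either choice for b_11 ends in contradiction.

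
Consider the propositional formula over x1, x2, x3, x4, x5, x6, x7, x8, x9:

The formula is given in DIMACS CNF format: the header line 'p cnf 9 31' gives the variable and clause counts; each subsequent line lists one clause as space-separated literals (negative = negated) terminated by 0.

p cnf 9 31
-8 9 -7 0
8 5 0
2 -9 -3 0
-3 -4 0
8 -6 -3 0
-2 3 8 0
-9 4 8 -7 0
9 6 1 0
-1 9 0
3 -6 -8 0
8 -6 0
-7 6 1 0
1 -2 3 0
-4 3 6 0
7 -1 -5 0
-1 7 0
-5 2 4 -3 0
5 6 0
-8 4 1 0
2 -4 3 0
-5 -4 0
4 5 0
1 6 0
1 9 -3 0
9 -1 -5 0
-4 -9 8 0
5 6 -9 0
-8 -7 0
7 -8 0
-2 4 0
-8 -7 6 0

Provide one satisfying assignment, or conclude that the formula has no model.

UNSATISFIABLE

Branch on x8: set x8 = True.
From the singleton clause (¬x7), x7 = False.
But (x7) is also a unit clause — contradiction.
Backtrack on x8: now try x8 = False.
From the singleton clause (x5), x5 = True.
From the singleton clause (¬x6), x6 = False.
From the singleton clause (¬x4), x4 = False.
From the singleton clause (x1), x1 = True.
From the singleton clause (x9), x9 = True.
From the singleton clause (¬x7), x7 = False.
But (x7) is also a unit clause — contradiction.
Neither x8 = True nor x8 = False works.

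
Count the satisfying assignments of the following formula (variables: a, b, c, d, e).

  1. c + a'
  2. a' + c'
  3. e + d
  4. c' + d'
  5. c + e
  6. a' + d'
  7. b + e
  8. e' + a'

There are 2^5 = 32 truth assignments over (a, b, c, d, e).
Split on c. With c = 1, the clauses containing c are satisfied and c' drops from the rest; 2 of the 2^4 = 16 assignments to the other variables satisfy what remains.
With c = 0, by the same count on the reduced clause set, 4 assignments work.
(One model: a=F, b=F, c=F, d=F, e=T.)
Total: 2 + 4 = 6.

6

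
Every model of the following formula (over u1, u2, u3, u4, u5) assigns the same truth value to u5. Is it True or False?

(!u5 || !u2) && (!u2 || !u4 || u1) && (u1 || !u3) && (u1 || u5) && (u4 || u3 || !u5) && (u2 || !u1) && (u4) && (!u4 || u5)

True

Suppose u5 = false.
(u1) alone gives u1 = true.
(u2) alone gives u2 = true.
(u4) alone gives u4 = true.
Now (!u4) is unsatisfied and unit — conflict.
So every satisfying assignment has u5 = True.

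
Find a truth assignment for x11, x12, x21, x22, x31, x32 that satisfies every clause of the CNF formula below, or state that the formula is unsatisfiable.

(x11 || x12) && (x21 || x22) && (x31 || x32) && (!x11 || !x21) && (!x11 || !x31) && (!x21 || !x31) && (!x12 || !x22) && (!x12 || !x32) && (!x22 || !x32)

Case x11 = true:
The clause (!x21) is unit, so x21 = false.
The clause (x22) is unit, so x22 = true.
The clause (!x31) is unit, so x31 = false.
The clause (x32) is unit, so x32 = true.
But (!x32) is also a unit clause — contradiction.
Backtrack on x11: now try x11 = false.
The clause (x12) is unit, so x12 = true.
The clause (!x22) is unit, so x22 = false.
The clause (x21) is unit, so x21 = true.
The clause (!x31) is unit, so x31 = false.
The clause (x32) is unit, so x32 = true.
But (!x32) is also a unit clause — contradiction.
Both values of x11 lead to a conflict.

UNSATISFIABLE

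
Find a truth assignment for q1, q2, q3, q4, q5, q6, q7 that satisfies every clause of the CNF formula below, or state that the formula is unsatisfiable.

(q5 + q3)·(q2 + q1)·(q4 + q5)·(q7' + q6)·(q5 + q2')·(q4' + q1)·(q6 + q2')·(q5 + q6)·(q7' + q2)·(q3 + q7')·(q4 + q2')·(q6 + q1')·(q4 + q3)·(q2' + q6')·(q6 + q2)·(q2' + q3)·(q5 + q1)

Suppose q5 = 1.
Suppose q2 = 0.
The clause (q1) is unit, so q1 = 1.
The clause (q7') is unit, so q7 = 0.
The clause (q6) is unit, so q6 = 1.
Suppose q4 = 1.
All clauses hold; q3 can take either value.

q1: 1,  q2: 0,  q3: 1,  q4: 1,  q5: 1,  q6: 1,  q7: 0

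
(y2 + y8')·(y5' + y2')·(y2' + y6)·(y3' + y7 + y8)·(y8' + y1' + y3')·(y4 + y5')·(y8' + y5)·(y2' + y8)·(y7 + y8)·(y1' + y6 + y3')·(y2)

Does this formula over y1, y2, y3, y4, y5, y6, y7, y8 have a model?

Unit clause (y2) forces y2 = 1.
Unit clause (y5') forces y5 = 0.
Unit clause (y6) forces y6 = 1.
Unit clause (y8') forces y8 = 0.
Now (y8) is unsatisfied and unit — conflict.
No assignment satisfies every clause.

Unsatisfiable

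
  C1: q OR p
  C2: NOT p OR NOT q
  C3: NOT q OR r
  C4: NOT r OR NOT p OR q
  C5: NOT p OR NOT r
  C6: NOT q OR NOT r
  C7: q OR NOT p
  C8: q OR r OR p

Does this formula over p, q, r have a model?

Try q = true.
The clause (NOT p) is unit, so p = false.
The clause (r) is unit, so r = true.
That conflicts with the unit clause (NOT r).
So q must be the other value — set q = false.
The clause (p) is unit, so p = true.
That conflicts with the unit clause (NOT p).
Neither q = true nor q = false works.
No assignment satisfies every clause.

No, unsatisfiable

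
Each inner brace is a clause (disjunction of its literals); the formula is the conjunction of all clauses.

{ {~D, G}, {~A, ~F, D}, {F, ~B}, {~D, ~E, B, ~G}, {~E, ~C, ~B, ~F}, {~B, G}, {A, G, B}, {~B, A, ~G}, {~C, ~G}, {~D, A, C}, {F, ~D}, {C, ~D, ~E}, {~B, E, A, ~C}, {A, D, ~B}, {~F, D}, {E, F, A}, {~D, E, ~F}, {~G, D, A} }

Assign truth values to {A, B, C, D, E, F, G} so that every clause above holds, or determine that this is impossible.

A=1; B=0; C=1; D=0; E=1; F=0; G=0

Branch on D: set D = 0.
Unit clause (~F) forces F = 0.
Unit clause (~B) forces B = 0.
Branch on A: set A = 1.
Branch on C: set C = 1.
Unit clause (~G) forces G = 0.
Every clause is now satisfied; E is unconstrained.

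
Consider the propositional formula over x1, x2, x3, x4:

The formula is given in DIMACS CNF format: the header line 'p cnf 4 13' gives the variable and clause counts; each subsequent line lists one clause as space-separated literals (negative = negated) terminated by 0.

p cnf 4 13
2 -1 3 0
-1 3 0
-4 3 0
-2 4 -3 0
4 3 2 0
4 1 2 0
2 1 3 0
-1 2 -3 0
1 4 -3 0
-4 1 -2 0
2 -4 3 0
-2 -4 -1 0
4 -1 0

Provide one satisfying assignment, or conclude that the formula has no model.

Branch on x1: set x1 = False.
Branch on x4: set x4 = False.
Unit clause (x2) forces x2 = True.
Unit clause (¬x3) forces x3 = False.
Every clause now holds.

x1 ↦ False, x2 ↦ True, x3 ↦ False, x4 ↦ False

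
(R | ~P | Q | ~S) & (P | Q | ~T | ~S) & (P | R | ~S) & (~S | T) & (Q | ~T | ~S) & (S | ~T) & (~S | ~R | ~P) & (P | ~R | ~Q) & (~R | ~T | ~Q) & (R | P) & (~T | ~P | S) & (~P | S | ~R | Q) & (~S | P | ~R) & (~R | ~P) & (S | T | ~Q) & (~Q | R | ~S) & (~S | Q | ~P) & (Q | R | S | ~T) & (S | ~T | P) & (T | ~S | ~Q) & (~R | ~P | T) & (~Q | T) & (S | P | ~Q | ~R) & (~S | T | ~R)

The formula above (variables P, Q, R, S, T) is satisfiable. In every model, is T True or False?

False

Suppose T = 1.
From the singleton clause (S), S = 1.
From the singleton clause (Q), Q = 1.
From the singleton clause (~R), R = 0.
But (R) is also a unit clause — contradiction.
So every satisfying assignment has T = False.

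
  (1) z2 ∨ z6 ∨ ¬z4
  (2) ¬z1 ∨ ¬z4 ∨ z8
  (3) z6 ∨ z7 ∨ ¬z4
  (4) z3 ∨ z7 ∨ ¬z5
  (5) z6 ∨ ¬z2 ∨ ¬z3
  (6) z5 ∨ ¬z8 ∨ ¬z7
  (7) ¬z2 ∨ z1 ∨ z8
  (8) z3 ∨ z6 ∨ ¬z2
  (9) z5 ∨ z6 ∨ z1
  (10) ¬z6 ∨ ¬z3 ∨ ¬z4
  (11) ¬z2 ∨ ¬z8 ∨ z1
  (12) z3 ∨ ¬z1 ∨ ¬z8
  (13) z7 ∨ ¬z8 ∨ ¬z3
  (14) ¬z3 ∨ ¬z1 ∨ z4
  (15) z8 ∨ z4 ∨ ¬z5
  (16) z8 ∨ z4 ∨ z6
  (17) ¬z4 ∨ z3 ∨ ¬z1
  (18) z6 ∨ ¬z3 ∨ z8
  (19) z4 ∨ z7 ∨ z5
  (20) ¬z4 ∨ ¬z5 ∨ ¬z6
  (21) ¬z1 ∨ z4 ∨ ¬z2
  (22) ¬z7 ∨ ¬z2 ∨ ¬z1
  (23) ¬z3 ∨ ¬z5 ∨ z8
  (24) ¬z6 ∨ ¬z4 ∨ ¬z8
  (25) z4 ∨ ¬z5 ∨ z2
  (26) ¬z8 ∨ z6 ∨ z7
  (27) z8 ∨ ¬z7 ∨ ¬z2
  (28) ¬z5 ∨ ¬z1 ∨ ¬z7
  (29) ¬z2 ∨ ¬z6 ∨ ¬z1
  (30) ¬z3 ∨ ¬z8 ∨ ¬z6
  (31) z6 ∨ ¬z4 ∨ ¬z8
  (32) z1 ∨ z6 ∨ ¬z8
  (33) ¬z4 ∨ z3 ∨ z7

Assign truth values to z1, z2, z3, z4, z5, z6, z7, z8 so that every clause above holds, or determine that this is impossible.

Try z2 = False.
Try z6 = True.
Try z3 = False.
Try z7 = True.
Try z5 = False.
Unit clause (¬z8) forces z8 = False.
Try z1 = False.
Every clause is now satisfied; z4 is unconstrained.

z1: False; z2: False; z3: False; z4: True; z5: False; z6: True; z7: True; z8: False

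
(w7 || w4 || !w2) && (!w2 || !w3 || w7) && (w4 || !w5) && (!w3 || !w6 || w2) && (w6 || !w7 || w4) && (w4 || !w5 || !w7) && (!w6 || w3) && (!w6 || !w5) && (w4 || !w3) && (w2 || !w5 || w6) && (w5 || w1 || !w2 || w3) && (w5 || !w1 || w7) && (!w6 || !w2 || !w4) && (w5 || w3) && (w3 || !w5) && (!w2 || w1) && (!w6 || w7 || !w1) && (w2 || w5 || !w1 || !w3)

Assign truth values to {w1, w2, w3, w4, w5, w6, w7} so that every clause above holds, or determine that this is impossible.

Branch on w4: set w4 = true.
Branch on w6: set w6 = false.
Branch on w2: set w2 = true.
From the singleton clause (w1), w1 = true.
Branch on w3: set w3 = true.
From the singleton clause (w7), w7 = true.
All clauses hold; w5 can take either value.

w1: true,  w2: true,  w3: true,  w4: true,  w5: true,  w6: false,  w7: true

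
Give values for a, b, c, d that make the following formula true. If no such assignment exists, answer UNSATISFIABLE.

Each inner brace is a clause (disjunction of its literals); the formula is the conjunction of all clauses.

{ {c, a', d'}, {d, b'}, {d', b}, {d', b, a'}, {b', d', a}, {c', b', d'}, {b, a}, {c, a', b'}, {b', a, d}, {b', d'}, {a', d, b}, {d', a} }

UNSATISFIABLE

Case d = 1:
From the singleton clause (b), b = 1.
That conflicts with the unit clause (b').
Undo d and try d = 0.
From the singleton clause (b'), b = 0.
From the singleton clause (a), a = 1.
That conflicts with the unit clause (a').
Both values of d lead to a conflict.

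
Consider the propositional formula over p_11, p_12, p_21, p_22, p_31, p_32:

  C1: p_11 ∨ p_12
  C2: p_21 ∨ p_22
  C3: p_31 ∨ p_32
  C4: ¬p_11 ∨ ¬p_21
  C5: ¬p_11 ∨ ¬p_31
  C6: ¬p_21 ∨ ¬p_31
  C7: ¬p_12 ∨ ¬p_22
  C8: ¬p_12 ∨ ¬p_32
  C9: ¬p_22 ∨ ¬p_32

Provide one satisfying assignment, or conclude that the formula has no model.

Try p_11 = True.
The clause (¬p_21) is unit, so p_21 = False.
The clause (p_22) is unit, so p_22 = True.
The clause (¬p_31) is unit, so p_31 = False.
The clause (p_32) is unit, so p_32 = True.
Now (¬p_32) is unsatisfied and unit — conflict.
Backtrack on p_11: now try p_11 = False.
The clause (p_12) is unit, so p_12 = True.
The clause (¬p_22) is unit, so p_22 = False.
The clause (p_21) is unit, so p_21 = True.
The clause (¬p_31) is unit, so p_31 = False.
The clause (p_32) is unit, so p_32 = True.
Now (¬p_32) is unsatisfied and unit — conflict.
Both values of p_11 lead to a conflict.

UNSATISFIABLE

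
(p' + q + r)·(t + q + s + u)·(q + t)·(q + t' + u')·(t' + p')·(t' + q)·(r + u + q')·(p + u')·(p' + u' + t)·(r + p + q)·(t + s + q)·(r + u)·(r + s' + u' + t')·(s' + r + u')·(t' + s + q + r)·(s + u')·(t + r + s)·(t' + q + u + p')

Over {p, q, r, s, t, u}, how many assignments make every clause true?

There are 2^6 = 64 truth assignments over (p, q, r, s, t, u).
Split on u. With u = 1, the clauses containing u are satisfied and u' drops from the rest; 0 of the 2^5 = 32 assignments to the other variables satisfy what remains.
With u = 0, by the same count on the reduced clause set, 6 assignments work.
(One model: p=F, q=T, r=T, s=F, t=F, u=F.)
Total: 0 + 6 = 6.

6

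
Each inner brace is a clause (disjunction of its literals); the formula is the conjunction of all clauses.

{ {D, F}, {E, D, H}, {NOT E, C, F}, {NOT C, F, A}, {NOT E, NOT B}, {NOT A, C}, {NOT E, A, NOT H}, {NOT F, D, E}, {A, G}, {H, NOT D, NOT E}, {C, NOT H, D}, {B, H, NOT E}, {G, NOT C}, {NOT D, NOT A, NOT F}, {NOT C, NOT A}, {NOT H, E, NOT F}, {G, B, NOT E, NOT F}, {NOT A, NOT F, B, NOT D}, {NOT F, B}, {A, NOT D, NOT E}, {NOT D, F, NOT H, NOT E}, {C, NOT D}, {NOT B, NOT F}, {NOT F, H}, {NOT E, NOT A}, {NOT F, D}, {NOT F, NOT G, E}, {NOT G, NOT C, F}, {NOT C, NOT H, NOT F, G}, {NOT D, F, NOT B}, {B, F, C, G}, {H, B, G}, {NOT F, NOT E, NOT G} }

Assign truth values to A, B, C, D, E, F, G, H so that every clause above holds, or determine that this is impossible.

UNSATISFIABLE

Try D = true.
(C) alone gives C = true.
(G) alone gives G = true.
(NOT A) alone gives A = false.
(F) alone gives F = true.
(B) alone gives B = true.
But (NOT B) is also a unit clause — contradiction.
Backtrack on D: now try D = false.
(F) alone gives F = true.
But (NOT F) is also a unit clause — contradiction.
Either choice for D ends in contradiction.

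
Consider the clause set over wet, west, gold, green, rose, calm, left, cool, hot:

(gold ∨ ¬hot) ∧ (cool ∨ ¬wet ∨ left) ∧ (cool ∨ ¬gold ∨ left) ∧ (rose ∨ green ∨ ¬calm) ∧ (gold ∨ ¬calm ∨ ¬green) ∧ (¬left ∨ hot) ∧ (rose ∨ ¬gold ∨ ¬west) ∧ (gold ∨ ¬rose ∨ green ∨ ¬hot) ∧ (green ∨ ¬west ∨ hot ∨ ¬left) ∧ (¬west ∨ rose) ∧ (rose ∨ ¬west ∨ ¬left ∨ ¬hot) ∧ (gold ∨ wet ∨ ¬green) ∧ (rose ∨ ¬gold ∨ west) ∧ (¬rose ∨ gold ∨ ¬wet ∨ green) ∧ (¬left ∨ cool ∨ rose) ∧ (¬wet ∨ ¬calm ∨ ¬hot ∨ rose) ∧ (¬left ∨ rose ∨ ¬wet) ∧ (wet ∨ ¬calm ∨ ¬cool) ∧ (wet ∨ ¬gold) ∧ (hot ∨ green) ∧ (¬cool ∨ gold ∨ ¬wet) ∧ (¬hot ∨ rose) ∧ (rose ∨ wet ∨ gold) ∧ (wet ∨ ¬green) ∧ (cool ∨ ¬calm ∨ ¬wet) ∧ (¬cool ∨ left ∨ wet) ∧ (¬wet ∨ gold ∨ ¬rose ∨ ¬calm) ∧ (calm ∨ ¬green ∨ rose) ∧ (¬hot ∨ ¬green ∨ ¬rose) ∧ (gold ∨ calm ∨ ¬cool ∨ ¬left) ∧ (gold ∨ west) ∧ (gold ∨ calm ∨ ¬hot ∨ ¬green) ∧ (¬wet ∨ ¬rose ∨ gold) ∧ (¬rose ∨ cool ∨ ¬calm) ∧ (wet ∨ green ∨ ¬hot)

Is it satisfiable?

Satisfiable

Try gold = True.
(wet) alone gives wet = True.
Try cool = True.
Try left = False.
Try rose = True.
Try hot = True.
(¬green) alone gives green = False.
No clause remains; west, calm are free.
A satisfying assignment: wet ↦ True, west ↦ True, gold ↦ True, green ↦ False, rose ↦ True, calm ↦ True, left ↦ False, cool ↦ True, hot ↦ True.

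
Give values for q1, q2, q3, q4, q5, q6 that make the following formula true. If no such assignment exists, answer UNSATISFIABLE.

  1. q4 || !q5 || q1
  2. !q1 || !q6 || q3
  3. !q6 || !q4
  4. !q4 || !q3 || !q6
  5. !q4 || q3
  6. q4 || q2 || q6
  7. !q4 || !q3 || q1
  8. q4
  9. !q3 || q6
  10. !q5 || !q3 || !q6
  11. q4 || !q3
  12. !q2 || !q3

From the singleton clause (q4), q4 = true.
From the singleton clause (!q6), q6 = false.
From the singleton clause (q3), q3 = true.
That conflicts with the unit clause (!q3).

UNSATISFIABLE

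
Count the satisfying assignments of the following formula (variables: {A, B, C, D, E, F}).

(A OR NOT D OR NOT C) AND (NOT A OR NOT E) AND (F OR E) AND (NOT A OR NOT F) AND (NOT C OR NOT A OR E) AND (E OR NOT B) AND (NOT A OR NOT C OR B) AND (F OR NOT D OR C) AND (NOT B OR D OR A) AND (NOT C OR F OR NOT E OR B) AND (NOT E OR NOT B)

7

There are 2^6 = 64 truth assignments over (A, B, C, D, E, F).
Split on E. With E = true, the clauses containing E are satisfied and NOT E drops from the rest; 4 of the 2^5 = 32 assignments to the other variables satisfy what remains.
With E = false, by the same count on the reduced clause set, 3 assignments work.
Total: 4 + 3 = 7.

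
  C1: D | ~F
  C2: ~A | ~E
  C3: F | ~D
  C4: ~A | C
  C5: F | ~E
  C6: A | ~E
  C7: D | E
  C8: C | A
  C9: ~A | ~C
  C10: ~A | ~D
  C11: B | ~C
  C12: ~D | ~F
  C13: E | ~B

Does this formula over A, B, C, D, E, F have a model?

No

Case D = 1:
Unit clause (F) forces F = 1.
Now (~F) is unsatisfied and unit — conflict.
Undo D and try D = 0.
Unit clause (~F) forces F = 0.
Unit clause (~E) forces E = 0.
Now (E) is unsatisfied and unit — conflict.
Neither D = 1 nor D = 0 works.
No assignment satisfies every clause.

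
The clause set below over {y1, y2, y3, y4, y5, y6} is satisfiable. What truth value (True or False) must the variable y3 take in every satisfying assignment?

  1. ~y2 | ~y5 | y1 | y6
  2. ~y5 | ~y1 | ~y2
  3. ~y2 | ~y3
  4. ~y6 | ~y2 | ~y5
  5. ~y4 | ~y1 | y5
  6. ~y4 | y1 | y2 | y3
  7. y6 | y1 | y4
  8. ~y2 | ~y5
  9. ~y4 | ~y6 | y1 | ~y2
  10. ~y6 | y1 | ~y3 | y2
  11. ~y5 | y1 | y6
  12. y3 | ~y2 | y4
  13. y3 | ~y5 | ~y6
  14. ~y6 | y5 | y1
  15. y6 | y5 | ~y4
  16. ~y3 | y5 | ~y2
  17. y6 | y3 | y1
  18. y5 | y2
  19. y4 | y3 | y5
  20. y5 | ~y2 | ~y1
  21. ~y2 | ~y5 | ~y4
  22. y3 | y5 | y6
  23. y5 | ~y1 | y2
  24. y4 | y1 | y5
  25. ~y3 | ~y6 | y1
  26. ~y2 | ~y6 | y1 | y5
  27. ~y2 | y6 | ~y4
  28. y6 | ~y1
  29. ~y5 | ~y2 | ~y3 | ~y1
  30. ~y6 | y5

True

Suppose y3 = 0.
Branch on y2: set y2 = 0.
From the singleton clause (y5), y5 = 1.
From the singleton clause (~y6), y6 = 0.
From the singleton clause (y1), y1 = 1.
But (~y1) is also a unit clause — contradiction.
So y2 must be the other value — set y2 = 1.
From the singleton clause (~y5), y5 = 0.
From the singleton clause (y4), y4 = 1.
From the singleton clause (~y1), y1 = 0.
From the singleton clause (~y6), y6 = 0.
But (y6) is also a unit clause — contradiction.
Both values of y2 lead to a conflict.
So every satisfying assignment has y3 = True.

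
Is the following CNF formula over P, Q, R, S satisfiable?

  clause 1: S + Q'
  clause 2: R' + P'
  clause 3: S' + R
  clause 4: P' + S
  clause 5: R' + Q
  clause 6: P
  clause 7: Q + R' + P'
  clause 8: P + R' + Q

Unit clause (P) forces P = 1.
Unit clause (R') forces R = 0.
Unit clause (S') forces S = 0.
That conflicts with the unit clause (S).
No assignment satisfies every clause.

No, unsatisfiable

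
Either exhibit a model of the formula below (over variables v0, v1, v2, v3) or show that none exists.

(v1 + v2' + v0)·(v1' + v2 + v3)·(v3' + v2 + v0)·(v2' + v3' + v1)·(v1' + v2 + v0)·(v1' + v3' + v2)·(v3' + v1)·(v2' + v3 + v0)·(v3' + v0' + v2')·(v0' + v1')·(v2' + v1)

v0 ↦ 0,  v1 ↦ 0,  v2 ↦ 0,  v3 ↦ 0

Case v3 = 0:
Case v1 = 0:
From the singleton clause (v2'), v2 = 0.
No clause remains; v0 is free.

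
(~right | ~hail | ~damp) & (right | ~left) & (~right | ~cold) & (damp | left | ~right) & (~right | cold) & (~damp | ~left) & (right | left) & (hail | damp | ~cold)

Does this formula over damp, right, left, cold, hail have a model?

Branch on right: set right = 1.
Unit clause (~cold) forces cold = 0.
That conflicts with the unit clause (cold).
Undo right and try right = 0.
Unit clause (~left) forces left = 0.
That conflicts with the unit clause (left).
Neither right = 1 nor right = 0 works.
No assignment satisfies every clause.

Unsatisfiable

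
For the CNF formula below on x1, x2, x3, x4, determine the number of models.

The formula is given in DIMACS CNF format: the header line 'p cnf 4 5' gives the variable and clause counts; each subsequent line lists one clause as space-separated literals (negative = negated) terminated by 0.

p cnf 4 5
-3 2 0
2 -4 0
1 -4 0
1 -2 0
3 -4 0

There are 2^4 = 16 truth assignments over (x1, x2, x3, x4).
Check each against the 5 clauses (columns in the order x1, x2, x3, x4):
  F F F F  ✓ satisfies all
  F F F T  ✗ fails (x2 ∨ ¬x4)
  F F T F  ✗ fails (¬x3 ∨ x2)
  F F T T  ✗ fails (¬x3 ∨ x2)
  F T F F  ✗ fails (x1 ∨ ¬x2)
  F T F T  ✗ fails (x1 ∨ ¬x4)
  F T T F  ✗ fails (x1 ∨ ¬x2)
  F T T T  ✗ fails (x1 ∨ ¬x4)
  T F F F  ✓ satisfies all
  T F F T  ✗ fails (x2 ∨ ¬x4)
  T F T F  ✗ fails (¬x3 ∨ x2)
  T F T T  ✗ fails (¬x3 ∨ x2)
  T T F F  ✓ satisfies all
  T T F T  ✗ fails (x3 ∨ ¬x4)
  T T T F  ✓ satisfies all
  T T T T  ✓ satisfies all
5 of the 16 rows are models.

5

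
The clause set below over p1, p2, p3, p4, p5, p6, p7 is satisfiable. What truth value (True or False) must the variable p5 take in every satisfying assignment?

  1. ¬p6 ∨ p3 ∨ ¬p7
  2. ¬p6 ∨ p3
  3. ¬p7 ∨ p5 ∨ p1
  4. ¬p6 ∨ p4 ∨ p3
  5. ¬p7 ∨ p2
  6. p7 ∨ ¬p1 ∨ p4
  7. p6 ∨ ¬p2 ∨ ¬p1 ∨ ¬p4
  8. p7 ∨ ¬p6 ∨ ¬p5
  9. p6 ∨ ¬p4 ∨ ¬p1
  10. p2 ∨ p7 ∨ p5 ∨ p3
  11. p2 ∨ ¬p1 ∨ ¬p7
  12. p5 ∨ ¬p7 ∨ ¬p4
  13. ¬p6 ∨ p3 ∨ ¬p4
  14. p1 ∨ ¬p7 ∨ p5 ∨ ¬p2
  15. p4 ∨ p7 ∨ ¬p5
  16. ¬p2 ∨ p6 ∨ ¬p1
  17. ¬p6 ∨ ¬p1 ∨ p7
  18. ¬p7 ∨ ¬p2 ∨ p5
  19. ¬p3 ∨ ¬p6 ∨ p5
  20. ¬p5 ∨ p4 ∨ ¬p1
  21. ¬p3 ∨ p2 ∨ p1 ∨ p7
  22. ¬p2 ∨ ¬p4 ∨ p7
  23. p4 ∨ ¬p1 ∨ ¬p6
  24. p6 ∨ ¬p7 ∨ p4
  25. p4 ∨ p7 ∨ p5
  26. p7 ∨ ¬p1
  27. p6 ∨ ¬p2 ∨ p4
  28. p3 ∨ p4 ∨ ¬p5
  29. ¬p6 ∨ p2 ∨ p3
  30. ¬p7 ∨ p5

Suppose p5 = False.
From the singleton clause (¬p7), p7 = False.
From the singleton clause (p4), p4 = True.
From the singleton clause (¬p2), p2 = False.
From the singleton clause (p3), p3 = True.
From the singleton clause (¬p6), p6 = False.
From the singleton clause (¬p1), p1 = False.
That conflicts with the unit clause (p1).
So every satisfying assignment has p5 = True.

True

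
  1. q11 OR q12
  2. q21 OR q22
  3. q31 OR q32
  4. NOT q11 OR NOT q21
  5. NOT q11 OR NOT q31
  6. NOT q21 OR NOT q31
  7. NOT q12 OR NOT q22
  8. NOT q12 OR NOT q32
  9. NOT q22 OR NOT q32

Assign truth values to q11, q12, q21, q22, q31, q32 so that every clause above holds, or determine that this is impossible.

Suppose q11 = true.
The clause (NOT q21) is unit, so q21 = false.
The clause (q22) is unit, so q22 = true.
The clause (NOT q31) is unit, so q31 = false.
The clause (q32) is unit, so q32 = true.
Now (NOT q32) is unsatisfied and unit — conflict.
Undo q11 and try q11 = false.
The clause (q12) is unit, so q12 = true.
The clause (NOT q22) is unit, so q22 = false.
The clause (q21) is unit, so q21 = true.
The clause (NOT q31) is unit, so q31 = false.
The clause (q32) is unit, so q32 = true.
Now (NOT q32) is unsatisfied and unit — conflict.
Neither q11 = true nor q11 = false works.

UNSATISFIABLE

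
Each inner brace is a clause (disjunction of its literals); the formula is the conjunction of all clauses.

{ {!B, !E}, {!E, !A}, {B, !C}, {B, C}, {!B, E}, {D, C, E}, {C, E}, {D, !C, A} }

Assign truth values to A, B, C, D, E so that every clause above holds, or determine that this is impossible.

Suppose B = false.
(!C) alone gives C = false.
That conflicts with the unit clause (C).
So B must be the other value — set B = true.
(!E) alone gives E = false.
That conflicts with the unit clause (E).
Either choice for B ends in contradiction.

UNSATISFIABLE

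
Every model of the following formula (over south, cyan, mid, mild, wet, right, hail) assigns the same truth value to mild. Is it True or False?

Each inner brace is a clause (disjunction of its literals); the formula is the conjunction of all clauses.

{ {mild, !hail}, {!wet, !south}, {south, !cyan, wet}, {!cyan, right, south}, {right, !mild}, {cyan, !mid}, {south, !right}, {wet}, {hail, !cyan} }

False

Suppose mild = true.
(right) alone gives right = true.
(south) alone gives south = true.
(!wet) alone gives wet = false.
Now (wet) is unsatisfied and unit — conflict.
So every satisfying assignment has mild = False.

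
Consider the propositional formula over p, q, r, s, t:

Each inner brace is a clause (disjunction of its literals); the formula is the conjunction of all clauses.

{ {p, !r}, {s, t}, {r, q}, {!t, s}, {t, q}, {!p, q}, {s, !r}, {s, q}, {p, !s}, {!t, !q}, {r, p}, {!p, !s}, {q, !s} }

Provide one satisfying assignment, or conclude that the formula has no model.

Branch on p: set p = true.
Unit clause (q) forces q = true.
Unit clause (!t) forces t = false.
Unit clause (s) forces s = true.
But (!s) is also a unit clause — contradiction.
So p must be the other value — set p = false.
Unit clause (!r) forces r = false.
But (r) is also a unit clause — contradiction.
Either choice for p ends in contradiction.

UNSATISFIABLE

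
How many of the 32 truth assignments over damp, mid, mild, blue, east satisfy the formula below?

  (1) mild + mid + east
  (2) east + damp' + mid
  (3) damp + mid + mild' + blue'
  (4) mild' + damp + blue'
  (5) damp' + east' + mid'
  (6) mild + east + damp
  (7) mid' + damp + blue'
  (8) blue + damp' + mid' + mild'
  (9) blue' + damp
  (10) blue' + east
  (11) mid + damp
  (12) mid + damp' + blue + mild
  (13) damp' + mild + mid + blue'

6

There are 2^5 = 32 truth assignments over (damp, mid, mild, blue, east).
Split on mid. With mid = 1, the clauses containing mid are satisfied and mid' drops from the rest; 4 of the 2^4 = 16 assignments to the other variables satisfy what remains.
With mid = 0, by the same count on the reduced clause set, 2 assignments work.
(One model: damp=F, mid=T, mild=F, blue=F, east=T.)
Total: 4 + 2 = 6.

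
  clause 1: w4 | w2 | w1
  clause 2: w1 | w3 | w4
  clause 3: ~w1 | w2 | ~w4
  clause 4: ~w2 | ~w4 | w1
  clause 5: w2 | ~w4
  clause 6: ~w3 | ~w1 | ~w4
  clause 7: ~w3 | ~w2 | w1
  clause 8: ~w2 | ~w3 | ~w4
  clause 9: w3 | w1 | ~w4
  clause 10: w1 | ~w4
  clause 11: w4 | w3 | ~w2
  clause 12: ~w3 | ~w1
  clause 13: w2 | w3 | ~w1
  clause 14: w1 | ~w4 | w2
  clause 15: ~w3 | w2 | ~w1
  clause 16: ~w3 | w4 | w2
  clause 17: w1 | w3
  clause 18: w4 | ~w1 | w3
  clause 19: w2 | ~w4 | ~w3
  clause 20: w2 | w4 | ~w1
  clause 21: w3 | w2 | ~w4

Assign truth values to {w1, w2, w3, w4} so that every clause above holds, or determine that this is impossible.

w1=1; w2=1; w3=0; w4=1

Branch on w2: set w2 = 1.
Branch on w4: set w4 = 1.
The clause (w1) is unit, so w1 = 1.
The clause (~w3) is unit, so w3 = 0.
All clauses are satisfied.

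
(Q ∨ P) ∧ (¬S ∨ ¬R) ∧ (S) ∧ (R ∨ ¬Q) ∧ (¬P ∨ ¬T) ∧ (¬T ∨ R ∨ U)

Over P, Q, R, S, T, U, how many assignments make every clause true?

2

There are 2^6 = 64 truth assignments over (P, Q, R, S, T, U).
Split on U. With U = True, the clauses containing U are satisfied and ¬U drops from the rest; 1 of the 2^5 = 32 assignments to the other variables satisfy what remains.
With U = False, by the same count on the reduced clause set, 1 assignment works.
(One model: P=T, Q=F, R=F, S=T, T=F, U=F.)
Total: 1 + 1 = 2.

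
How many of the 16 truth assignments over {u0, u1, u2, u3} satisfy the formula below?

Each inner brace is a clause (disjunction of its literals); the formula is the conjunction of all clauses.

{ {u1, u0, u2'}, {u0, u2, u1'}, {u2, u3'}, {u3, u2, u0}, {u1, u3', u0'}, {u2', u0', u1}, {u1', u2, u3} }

There are 2^4 = 16 truth assignments over (u0, u1, u2, u3).
Check each against the 7 clauses (columns in the order u0, u1, u2, u3):
  F F F F  ✗ fails (u3 + u2 + u0)
  F F F T  ✗ fails (u2 + u3')
  F F T F  ✗ fails (u1 + u0 + u2')
  F F T T  ✗ fails (u1 + u0 + u2')
  F T F F  ✗ fails (u0 + u2 + u1')
  F T F T  ✗ fails (u0 + u2 + u1')
  F T T F  ✓ satisfies all
  F T T T  ✓ satisfies all
  T F F F  ✓ satisfies all
  T F F T  ✗ fails (u2 + u3')
  T F T F  ✗ fails (u2' + u0' + u1)
  T F T T  ✗ fails (u1 + u3' + u0')
  T T F F  ✗ fails (u1' + u2 + u3)
  T T F T  ✗ fails (u2 + u3')
  T T T F  ✓ satisfies all
  T T T T  ✓ satisfies all
5 of the 16 rows are models.

5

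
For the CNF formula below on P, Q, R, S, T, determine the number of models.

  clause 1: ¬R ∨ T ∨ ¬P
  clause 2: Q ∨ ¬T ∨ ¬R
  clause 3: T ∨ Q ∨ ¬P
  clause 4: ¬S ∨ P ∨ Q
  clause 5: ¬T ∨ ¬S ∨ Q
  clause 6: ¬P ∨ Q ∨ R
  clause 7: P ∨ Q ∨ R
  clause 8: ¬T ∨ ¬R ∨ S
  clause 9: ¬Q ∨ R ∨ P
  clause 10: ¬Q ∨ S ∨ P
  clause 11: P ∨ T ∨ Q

There are 2^5 = 32 truth assignments over (P, Q, R, S, T).
Split on P. With P = True, the clauses containing P are satisfied and ¬P drops from the rest; 5 of the 2^4 = 16 assignments to the other variables satisfy what remains.
With P = False, by the same count on the reduced clause set, 2 assignments work.
Total: 5 + 2 = 7.

7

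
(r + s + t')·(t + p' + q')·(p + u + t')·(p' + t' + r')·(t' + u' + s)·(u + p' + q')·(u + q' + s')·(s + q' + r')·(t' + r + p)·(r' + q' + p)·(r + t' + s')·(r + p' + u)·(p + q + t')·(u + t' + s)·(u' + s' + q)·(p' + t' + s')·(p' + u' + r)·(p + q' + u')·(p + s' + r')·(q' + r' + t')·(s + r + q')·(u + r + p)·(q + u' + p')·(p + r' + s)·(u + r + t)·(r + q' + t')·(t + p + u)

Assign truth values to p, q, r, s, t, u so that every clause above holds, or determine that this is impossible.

p=1, q=0, r=1, s=1, t=0, u=0

Try r = 1.
Try p = 1.
The clause (t') is unit, so t = 0.
The clause (q') is unit, so q = 0.
The clause (u') is unit, so u = 0.
All clauses hold; s can take either value.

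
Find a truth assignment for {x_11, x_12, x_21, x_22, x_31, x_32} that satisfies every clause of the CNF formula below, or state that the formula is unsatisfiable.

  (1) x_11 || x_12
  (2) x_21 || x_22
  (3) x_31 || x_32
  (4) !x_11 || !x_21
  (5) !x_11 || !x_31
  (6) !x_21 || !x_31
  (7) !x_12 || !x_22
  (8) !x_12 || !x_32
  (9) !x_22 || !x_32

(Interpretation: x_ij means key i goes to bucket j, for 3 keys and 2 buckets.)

Branch on x_11: set x_11 = true.
(!x_21) alone gives x_21 = false.
(x_22) alone gives x_22 = true.
(!x_31) alone gives x_31 = false.
(x_32) alone gives x_32 = true.
But (!x_32) is also a unit clause — contradiction.
Backtrack on x_11: now try x_11 = false.
(x_12) alone gives x_12 = true.
(!x_22) alone gives x_22 = false.
(x_21) alone gives x_21 = true.
(!x_31) alone gives x_31 = false.
(x_32) alone gives x_32 = true.
But (!x_32) is also a unit clause — contradiction.
Either choice for x_11 ends in contradiction.

UNSATISFIABLE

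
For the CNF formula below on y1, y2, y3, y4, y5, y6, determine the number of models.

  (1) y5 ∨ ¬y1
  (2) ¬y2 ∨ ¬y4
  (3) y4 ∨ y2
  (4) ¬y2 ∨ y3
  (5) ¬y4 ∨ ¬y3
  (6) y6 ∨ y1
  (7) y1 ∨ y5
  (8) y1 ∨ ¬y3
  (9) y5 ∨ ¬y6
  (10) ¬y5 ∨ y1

4

There are 2^6 = 64 truth assignments over (y1, y2, y3, y4, y5, y6).
Split on y6. With y6 = True, the clauses containing y6 are satisfied and ¬y6 drops from the rest; 2 of the 2^5 = 32 assignments to the other variables satisfy what remains.
With y6 = False, by the same count on the reduced clause set, 2 assignments work.
Total: 2 + 2 = 4.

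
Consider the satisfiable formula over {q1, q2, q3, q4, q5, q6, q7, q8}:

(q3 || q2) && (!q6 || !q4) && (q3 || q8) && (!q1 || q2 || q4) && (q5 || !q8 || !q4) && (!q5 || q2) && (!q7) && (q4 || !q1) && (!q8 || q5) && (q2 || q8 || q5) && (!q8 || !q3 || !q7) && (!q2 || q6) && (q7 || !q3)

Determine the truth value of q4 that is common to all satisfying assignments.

Suppose q4 = true.
Unit clause (!q6) forces q6 = false.
Unit clause (!q7) forces q7 = false.
Unit clause (!q2) forces q2 = false.
Unit clause (q3) forces q3 = true.
Now (!q3) is unsatisfied and unit — conflict.
So every satisfying assignment has q4 = False.

False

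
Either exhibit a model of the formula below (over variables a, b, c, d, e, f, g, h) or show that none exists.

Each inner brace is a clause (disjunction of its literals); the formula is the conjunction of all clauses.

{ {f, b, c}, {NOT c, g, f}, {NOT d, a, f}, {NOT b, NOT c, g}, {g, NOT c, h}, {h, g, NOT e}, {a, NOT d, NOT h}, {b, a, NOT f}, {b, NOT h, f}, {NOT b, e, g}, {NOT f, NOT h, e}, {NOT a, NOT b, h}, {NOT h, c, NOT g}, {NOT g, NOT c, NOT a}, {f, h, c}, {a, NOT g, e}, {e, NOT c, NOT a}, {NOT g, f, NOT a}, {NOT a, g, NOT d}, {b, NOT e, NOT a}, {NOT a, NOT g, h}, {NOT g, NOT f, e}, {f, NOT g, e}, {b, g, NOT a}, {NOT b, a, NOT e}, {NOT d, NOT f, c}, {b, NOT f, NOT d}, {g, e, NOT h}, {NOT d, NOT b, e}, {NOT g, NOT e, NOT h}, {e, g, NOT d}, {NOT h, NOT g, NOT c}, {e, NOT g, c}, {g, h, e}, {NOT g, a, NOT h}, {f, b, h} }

Case f = true:
Case b = true:
Case c = false:
(NOT d) alone gives d = false.
Case e = true:
(a) alone gives a = true.
(h) alone gives h = true.
(NOT g) alone gives g = false.
Every clause now holds.

a ↦ true; b ↦ true; c ↦ false; d ↦ false; e ↦ true; f ↦ true; g ↦ false; h ↦ true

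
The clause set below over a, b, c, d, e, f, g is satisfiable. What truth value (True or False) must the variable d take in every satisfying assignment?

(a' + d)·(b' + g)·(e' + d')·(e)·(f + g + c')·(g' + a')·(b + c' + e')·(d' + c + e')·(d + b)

Suppose d = 1.
From the singleton clause (e'), e = 0.
That conflicts with the unit clause (e).
So every satisfying assignment has d = False.

False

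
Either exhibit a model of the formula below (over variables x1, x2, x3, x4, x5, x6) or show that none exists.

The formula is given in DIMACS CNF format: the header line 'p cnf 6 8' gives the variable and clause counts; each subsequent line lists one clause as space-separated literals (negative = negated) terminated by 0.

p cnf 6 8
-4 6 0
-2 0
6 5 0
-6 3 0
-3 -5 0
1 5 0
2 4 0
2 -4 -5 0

From the singleton clause (¬x2), x2 = False.
From the singleton clause (x4), x4 = True.
From the singleton clause (x6), x6 = True.
From the singleton clause (x3), x3 = True.
From the singleton clause (¬x5), x5 = False.
From the singleton clause (x1), x1 = True.
Every clause now holds.

x1: True,  x2: False,  x3: True,  x4: True,  x5: False,  x6: True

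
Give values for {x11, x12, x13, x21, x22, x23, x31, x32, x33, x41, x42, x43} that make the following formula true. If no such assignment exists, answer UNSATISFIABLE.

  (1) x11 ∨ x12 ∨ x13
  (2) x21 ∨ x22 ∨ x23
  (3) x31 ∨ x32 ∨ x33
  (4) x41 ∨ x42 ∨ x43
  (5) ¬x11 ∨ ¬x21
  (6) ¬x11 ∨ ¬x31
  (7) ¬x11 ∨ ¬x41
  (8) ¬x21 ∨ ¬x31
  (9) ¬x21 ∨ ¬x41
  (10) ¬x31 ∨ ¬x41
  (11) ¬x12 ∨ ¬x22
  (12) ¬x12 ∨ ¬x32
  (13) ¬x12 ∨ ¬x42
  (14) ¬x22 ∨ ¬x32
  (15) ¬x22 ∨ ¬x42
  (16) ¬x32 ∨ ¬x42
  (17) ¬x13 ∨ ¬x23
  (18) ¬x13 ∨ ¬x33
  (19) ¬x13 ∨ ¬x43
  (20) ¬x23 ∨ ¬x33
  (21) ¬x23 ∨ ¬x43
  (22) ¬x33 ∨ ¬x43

UNSATISFIABLE

Suppose x11 = False.
Suppose x12 = True.
Unit clause (¬x22) forces x22 = False.
Unit clause (¬x32) forces x32 = False.
Unit clause (¬x42) forces x42 = False.
Suppose x21 = True.
Unit clause (¬x31) forces x31 = False.
Unit clause (x33) forces x33 = True.
Unit clause (¬x41) forces x41 = False.
Unit clause (x43) forces x43 = True.
But (¬x43) is also a unit clause — contradiction.
That branch fails; take x21 = False instead.
Unit clause (x23) forces x23 = True.
Unit clause (¬x13) forces x13 = False.
Unit clause (¬x33) forces x33 = False.
Unit clause (x31) forces x31 = True.
Unit clause (¬x41) forces x41 = False.
Unit clause (x43) forces x43 = True.
But (¬x43) is also a unit clause — contradiction.
Either choice for x21 ends in contradiction.
That branch fails; take x12 = False instead.
Unit clause (x13) forces x13 = True.
Unit clause (¬x23) forces x23 = False.
Unit clause (¬x33) forces x33 = False.
Unit clause (¬x43) forces x43 = False.
Suppose x21 = True.
Unit clause (¬x31) forces x31 = False.
Unit clause (x32) forces x32 = True.
Unit clause (¬x41) forces x41 = False.
Unit clause (x42) forces x42 = True.
But (¬x42) is also a unit clause — contradiction.
That branch fails; take x21 = False instead.
Unit clause (x22) forces x22 = True.
Unit clause (¬x32) forces x32 = False.
Unit clause (x31) forces x31 = True.
Unit clause (¬x41) forces x41 = False.
Unit clause (x42) forces x42 = True.
But (¬x42) is also a unit clause — contradiction.
Either choice for x21 ends in contradiction.
Either choice for x12 ends in contradiction.
That branch fails; take x11 = True instead.
Unit clause (¬x21) forces x21 = False.
Unit clause (¬x31) forces x31 = False.
Unit clause (¬x41) forces x41 = False.
Suppose x22 = True.
Unit clause (¬x12) forces x12 = False.
Unit clause (¬x32) forces x32 = False.
Unit clause (x33) forces x33 = True.
Unit clause (¬x42) forces x42 = False.
Unit clause (x43) forces x43 = True.
But (¬x43) is also a unit clause — contradiction.
That branch fails; take x22 = False instead.
Unit clause (x23) forces x23 = True.
Unit clause (¬x13) forces x13 = False.
Unit clause (¬x33) forces x33 = False.
Unit clause (x32) forces x32 = True.
Unit clause (¬x12) forces x12 = False.
Unit clause (¬x42) forces x42 = False.
Unit clause (x43) forces x43 = True.
But (¬x43) is also a unit clause — contradiction.
Either choice for x22 ends in contradiction.
Either choice for x11 ends in contradiction.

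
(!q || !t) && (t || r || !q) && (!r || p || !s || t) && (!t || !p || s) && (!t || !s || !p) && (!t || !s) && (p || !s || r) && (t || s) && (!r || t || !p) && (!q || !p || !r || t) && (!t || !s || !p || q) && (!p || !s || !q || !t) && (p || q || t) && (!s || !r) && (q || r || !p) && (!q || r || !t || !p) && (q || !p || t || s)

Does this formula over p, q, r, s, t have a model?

Case q = false:
Case t = true:
The clause (!s) is unit, so s = false.
The clause (!p) is unit, so p = false.
No clause remains; r is free.
A satisfying assignment: p ↦ false; q ↦ false; r ↦ true; s ↦ false; t ↦ true.

Yes, satisfiable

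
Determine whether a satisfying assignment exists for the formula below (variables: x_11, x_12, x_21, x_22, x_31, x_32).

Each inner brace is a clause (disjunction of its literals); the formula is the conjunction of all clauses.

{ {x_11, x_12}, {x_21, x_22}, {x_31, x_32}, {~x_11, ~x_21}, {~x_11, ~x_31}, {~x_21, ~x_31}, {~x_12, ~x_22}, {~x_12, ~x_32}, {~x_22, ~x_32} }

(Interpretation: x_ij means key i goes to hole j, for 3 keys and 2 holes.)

No

Case x_11 = 1:
(~x_21) alone gives x_21 = 0.
(x_22) alone gives x_22 = 1.
(~x_31) alone gives x_31 = 0.
(x_32) alone gives x_32 = 1.
Now (~x_32) is unsatisfied and unit — conflict.
Undo x_11 and try x_11 = 0.
(x_12) alone gives x_12 = 1.
(~x_22) alone gives x_22 = 0.
(x_21) alone gives x_21 = 1.
(~x_31) alone gives x_31 = 0.
(x_32) alone gives x_32 = 1.
Now (~x_32) is unsatisfied and unit — conflict.
Either choice for x_11 ends in contradiction.
No assignment satisfies every clause.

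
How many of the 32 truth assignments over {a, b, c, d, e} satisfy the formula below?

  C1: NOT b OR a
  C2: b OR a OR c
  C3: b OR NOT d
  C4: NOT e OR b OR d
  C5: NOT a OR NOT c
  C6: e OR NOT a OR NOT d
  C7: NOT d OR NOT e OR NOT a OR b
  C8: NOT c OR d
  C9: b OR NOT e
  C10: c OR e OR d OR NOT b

There are 2^5 = 32 truth assignments over (a, b, c, d, e).
Split on a. With a = true, the clauses containing a are satisfied and NOT a drops from the rest; 3 of the 2^4 = 16 assignments to the other variables satisfy what remains.
With a = false, by the same count on the reduced clause set, 0 assignments work.
Total: 3 + 0 = 3.

3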